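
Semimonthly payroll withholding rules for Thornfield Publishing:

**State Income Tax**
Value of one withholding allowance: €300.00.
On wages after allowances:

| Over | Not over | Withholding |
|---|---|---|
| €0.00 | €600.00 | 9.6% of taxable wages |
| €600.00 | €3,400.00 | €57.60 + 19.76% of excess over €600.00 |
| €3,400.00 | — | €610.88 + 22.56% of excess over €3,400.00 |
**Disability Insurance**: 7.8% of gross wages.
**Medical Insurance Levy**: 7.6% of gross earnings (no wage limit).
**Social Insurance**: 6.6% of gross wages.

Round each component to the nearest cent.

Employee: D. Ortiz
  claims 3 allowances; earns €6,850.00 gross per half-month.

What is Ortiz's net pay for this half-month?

€4,156.84

State Income Tax: taxable = €6,850.00 − 3×€300.00 = €5,950.00
  €610.88 + 22.56% × (€5,950.00 − €3,400.00) = €610.88 + 22.56% × €2,550.00 = €1,186.16
Disability Insurance: 7.8% × €6,850.00 = €534.30
Medical Insurance Levy: 7.6% × €6,850.00 = €520.60
Social Insurance: 6.6% × €6,850.00 = €452.10
Total withheld: €1,186.16 + €534.30 + €520.60 + €452.10 = €2,693.16
Net pay: €6,850.00 − €2,693.16 = €4,156.84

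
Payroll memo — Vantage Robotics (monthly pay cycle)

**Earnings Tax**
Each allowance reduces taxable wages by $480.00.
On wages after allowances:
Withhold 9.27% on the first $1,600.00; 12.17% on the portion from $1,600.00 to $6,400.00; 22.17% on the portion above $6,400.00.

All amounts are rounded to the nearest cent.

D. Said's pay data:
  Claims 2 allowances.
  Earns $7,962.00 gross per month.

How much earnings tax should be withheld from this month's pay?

Earnings Tax: taxable = $7,962.00 − 2×$480.00 = $7,002.00
  $732.48 + 22.17% × ($7,002.00 − $6,400.00) = $732.48 + 22.17% × $602.00 = $865.94

$865.94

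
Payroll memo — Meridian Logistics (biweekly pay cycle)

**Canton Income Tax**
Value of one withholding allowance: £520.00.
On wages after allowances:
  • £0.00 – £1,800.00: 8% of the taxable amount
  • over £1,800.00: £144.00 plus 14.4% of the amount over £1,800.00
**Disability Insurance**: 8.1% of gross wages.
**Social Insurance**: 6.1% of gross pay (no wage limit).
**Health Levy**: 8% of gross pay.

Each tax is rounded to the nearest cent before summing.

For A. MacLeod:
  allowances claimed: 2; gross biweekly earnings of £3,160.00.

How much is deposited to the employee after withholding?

£2,268.40

Canton Income Tax: taxable = £3,160.00 − 2×£520.00 = £2,120.00
  £144.00 + 14.4% × (£2,120.00 − £1,800.00) = £144.00 + 14.4% × £320.00 = £190.08
Disability Insurance: 8.1% × £3,160.00 = £255.96
Social Insurance: 6.1% × £3,160.00 = £192.76
Health Levy: 8% × £3,160.00 = £252.80
Total withheld: £190.08 + £255.96 + £192.76 + £252.80 = £891.60
Net pay: £3,160.00 − £891.60 = £2,268.40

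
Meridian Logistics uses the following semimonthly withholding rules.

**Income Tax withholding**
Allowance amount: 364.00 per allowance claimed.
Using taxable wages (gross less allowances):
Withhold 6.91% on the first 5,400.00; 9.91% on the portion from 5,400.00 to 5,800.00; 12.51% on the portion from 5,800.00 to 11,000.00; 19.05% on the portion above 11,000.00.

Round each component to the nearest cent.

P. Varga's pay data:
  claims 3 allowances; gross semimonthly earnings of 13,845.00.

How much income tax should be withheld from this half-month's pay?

Income Tax: taxable = 13,845.00 − 3×364.00 = 12,753.00
  1,063.30 + 19.05% × (12,753.00 − 11,000.00) = 1,063.30 + 19.05% × 1,753.00 = 1,397.25

1,397.25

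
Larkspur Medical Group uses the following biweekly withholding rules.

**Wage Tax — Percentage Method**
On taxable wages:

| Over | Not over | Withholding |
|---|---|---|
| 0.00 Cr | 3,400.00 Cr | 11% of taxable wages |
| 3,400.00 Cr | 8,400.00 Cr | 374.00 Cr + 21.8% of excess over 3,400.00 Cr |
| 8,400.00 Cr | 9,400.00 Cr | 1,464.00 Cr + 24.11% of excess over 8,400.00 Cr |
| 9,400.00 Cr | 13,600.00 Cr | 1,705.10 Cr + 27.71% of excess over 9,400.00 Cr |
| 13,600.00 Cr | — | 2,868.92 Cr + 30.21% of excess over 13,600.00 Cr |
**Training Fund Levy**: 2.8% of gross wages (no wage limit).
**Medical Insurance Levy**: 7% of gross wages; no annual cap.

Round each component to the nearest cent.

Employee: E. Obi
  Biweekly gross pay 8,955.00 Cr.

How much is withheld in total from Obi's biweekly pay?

2,475.40 Cr

Wage Tax: taxable = 8,955.00 Cr
  1,464.00 Cr + 24.11% × (8,955.00 Cr − 8,400.00 Cr) = 1,464.00 Cr + 24.11% × 555.00 Cr = 1,597.81 Cr
Training Fund Levy: 2.8% × 8,955.00 Cr = 250.74 Cr
Medical Insurance Levy: 7% × 8,955.00 Cr = 626.85 Cr
Total: 1,597.81 Cr + 250.74 Cr + 626.85 Cr = 2,475.40 Cr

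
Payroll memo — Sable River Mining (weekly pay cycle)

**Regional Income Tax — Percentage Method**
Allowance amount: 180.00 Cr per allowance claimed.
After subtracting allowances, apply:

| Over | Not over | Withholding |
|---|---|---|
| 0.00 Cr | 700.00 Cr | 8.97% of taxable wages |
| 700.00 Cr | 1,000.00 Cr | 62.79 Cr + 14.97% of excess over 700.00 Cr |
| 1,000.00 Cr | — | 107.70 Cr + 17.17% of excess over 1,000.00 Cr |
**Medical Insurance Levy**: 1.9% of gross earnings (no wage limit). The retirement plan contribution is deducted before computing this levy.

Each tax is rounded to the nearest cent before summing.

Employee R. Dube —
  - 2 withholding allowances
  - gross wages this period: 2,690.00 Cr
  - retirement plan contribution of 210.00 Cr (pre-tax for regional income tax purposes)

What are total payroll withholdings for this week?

Regional Income Tax: taxable = 2,690.00 Cr − 210.00 Cr − 2×180.00 Cr = 2,120.00 Cr
  107.70 Cr + 17.17% × (2,120.00 Cr − 1,000.00 Cr) = 107.70 Cr + 17.17% × 1,120.00 Cr = 300.00 Cr
Medical Insurance Levy: 1.9% × 2,480.00 Cr = 47.12 Cr
Total: 300.00 Cr + 47.12 Cr = 347.12 Cr

347.12 Cr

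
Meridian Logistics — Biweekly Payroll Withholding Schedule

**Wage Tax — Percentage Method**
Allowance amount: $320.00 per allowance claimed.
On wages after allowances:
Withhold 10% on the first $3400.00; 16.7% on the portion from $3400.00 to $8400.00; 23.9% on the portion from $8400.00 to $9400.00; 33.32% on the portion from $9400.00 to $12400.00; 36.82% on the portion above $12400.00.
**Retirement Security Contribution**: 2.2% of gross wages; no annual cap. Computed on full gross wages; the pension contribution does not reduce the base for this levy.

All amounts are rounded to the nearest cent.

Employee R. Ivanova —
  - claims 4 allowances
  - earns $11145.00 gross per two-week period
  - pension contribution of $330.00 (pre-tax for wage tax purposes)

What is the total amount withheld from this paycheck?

Wage Tax: taxable = $11145.00 − $330.00 − 4×$320.00 = $9535.00
  $1414.00 + 33.32% × ($9535.00 − $9400.00) = $1414.00 + 33.32% × $135.00 = $1458.98
Retirement Security Contribution: 2.2% × $11145.00 = $245.19
Total: $1458.98 + $245.19 = $1704.17

$1704.17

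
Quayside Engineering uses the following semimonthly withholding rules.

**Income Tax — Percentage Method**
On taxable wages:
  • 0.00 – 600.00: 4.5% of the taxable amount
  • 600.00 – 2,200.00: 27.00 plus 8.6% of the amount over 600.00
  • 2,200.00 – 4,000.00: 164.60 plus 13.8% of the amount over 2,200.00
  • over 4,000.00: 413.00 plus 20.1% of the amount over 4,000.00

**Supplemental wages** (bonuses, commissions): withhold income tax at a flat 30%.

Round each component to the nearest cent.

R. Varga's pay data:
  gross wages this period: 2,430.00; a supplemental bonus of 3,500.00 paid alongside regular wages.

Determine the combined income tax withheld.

Income Tax: taxable = 2,430.00
  164.60 + 13.8% × (2,430.00 − 2,200.00) = 164.60 + 13.8% × 230.00 = 196.34
Supplemental (30% flat on bonus): 30% × 3,500.00 = 1,050.00
Total income tax: 196.34 + 1,050.00 = 1,246.34

1,246.34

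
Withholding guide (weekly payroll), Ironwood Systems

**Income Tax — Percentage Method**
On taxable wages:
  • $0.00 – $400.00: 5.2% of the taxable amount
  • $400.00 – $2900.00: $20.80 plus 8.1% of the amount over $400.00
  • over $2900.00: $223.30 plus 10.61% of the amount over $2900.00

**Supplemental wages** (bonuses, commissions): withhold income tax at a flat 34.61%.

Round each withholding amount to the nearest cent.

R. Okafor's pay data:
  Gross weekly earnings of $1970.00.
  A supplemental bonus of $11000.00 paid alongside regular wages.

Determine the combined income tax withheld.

$3955.07

Income Tax: taxable = $1970.00
  $20.80 + 8.1% × ($1970.00 − $400.00) = $20.80 + 8.1% × $1570.00 = $147.97
Supplemental (34.61% flat on bonus): 34.61% × $11000.00 = $3807.10
Total income tax: $147.97 + $3807.10 = $3955.07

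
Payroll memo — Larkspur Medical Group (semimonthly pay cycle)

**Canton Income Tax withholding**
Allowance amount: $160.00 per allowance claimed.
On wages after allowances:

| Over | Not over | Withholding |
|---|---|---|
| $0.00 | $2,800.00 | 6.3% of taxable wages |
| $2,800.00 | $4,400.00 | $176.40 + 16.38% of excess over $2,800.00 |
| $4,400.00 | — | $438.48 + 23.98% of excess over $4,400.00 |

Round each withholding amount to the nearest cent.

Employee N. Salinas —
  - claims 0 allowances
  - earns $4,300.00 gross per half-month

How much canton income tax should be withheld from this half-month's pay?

$422.10

Canton Income Tax: taxable = $4,300.00
  $176.40 + 16.38% × ($4,300.00 − $2,800.00) = $176.40 + 16.38% × $1,500.00 = $422.10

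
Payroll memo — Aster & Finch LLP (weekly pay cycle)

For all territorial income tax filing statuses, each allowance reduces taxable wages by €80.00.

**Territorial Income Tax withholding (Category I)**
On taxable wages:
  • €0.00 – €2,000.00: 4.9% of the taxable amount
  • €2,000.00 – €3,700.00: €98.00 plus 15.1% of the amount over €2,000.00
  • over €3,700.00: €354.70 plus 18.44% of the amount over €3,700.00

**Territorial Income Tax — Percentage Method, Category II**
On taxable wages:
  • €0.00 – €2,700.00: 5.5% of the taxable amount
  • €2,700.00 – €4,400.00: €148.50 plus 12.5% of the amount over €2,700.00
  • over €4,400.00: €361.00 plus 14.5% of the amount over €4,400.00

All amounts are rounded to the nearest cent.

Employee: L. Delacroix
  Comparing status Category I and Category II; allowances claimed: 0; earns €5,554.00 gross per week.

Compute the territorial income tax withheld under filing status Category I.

Territorial Income Tax (Category I): taxable = €5,554.00
  €354.70 + 18.44% × (€5,554.00 − €3,700.00) = €354.70 + 18.44% × €1,854.00 = €696.58

€696.58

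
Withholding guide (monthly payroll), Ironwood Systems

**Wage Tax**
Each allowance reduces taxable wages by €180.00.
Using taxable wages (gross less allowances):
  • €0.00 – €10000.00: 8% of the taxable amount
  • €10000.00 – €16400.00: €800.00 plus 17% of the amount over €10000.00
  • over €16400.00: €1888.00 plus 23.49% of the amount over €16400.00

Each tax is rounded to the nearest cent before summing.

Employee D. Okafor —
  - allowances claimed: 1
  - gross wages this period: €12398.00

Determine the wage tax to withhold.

€1177.06

Wage Tax: taxable = €12398.00 − 1×€180.00 = €12218.00
  €800.00 + 17% × (€12218.00 − €10000.00) = €800.00 + 17% × €2218.00 = €1177.06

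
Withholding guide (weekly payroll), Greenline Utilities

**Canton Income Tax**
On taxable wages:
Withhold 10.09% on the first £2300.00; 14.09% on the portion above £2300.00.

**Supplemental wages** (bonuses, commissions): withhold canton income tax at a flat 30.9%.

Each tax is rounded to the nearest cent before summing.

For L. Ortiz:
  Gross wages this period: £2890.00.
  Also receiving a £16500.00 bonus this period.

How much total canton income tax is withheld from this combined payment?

Canton Income Tax: taxable = £2890.00
  £232.07 + 14.09% × (£2890.00 − £2300.00) = £232.07 + 14.09% × £590.00 = £315.20
Supplemental (30.9% flat on bonus): 30.9% × £16500.00 = £5098.50
Total canton income tax: £315.20 + £5098.50 = £5413.70

£5413.70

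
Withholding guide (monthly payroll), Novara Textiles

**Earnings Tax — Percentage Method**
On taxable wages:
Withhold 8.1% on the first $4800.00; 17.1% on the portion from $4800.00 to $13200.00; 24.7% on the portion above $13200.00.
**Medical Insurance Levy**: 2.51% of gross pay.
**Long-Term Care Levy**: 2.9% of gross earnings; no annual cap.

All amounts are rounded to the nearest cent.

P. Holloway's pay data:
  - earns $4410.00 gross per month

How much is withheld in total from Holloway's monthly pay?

$595.79

Earnings Tax: taxable = $4410.00
  8.1% × $4410.00 = $357.21
Medical Insurance Levy: 2.51% × $4410.00 = $110.69
Long-Term Care Levy: 2.9% × $4410.00 = $127.89
Total: $357.21 + $110.69 + $127.89 = $595.79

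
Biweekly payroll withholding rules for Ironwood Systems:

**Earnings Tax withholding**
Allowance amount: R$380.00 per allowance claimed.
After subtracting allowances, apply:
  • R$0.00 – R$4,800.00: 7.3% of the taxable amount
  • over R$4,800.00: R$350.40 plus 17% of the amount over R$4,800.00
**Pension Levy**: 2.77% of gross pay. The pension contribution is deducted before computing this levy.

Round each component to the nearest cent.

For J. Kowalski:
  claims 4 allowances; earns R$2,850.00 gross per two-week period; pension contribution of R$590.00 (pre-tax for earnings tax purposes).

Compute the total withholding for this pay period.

Earnings Tax: taxable = R$2,850.00 − R$590.00 − 4×R$380.00 = R$740.00
  7.3% × R$740.00 = R$54.02
Pension Levy: 2.77% × R$2,260.00 = R$62.60
Total: R$54.02 + R$62.60 = R$116.62

R$116.62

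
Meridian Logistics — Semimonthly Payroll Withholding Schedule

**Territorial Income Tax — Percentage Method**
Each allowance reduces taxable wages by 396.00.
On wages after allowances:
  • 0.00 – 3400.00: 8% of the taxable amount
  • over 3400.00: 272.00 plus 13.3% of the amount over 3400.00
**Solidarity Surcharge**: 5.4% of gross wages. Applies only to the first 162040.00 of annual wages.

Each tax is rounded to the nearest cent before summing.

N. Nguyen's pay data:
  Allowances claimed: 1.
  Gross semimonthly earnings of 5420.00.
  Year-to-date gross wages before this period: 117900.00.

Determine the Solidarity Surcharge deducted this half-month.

Solidarity Surcharge: 5.4% × 5420.00 = 292.68

292.68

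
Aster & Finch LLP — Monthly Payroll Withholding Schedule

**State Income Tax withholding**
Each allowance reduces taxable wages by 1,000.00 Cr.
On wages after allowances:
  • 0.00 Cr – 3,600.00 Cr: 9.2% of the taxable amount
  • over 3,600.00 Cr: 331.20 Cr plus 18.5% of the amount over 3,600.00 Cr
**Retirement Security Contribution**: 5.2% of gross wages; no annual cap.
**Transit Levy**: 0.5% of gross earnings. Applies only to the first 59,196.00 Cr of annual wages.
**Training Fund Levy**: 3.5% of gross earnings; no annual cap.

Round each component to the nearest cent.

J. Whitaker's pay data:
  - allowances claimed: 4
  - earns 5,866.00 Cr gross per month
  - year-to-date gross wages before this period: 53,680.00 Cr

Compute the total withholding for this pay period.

State Income Tax: taxable = 5,866.00 Cr − 4×1,000.00 Cr = 1,866.00 Cr
  9.2% × 1,866.00 Cr = 171.67 Cr
Retirement Security Contribution: 5.2% × 5,866.00 Cr = 305.03 Cr
Transit Levy: cap 59,196.00 Cr − YTD 53,680.00 Cr = 5,516.00 Cr subject; 0.5% × 5,516.00 Cr = 27.58 Cr
Training Fund Levy: 3.5% × 5,866.00 Cr = 205.31 Cr
Total: 171.67 Cr + 305.03 Cr + 27.58 Cr + 205.31 Cr = 709.59 Cr

709.59 Cr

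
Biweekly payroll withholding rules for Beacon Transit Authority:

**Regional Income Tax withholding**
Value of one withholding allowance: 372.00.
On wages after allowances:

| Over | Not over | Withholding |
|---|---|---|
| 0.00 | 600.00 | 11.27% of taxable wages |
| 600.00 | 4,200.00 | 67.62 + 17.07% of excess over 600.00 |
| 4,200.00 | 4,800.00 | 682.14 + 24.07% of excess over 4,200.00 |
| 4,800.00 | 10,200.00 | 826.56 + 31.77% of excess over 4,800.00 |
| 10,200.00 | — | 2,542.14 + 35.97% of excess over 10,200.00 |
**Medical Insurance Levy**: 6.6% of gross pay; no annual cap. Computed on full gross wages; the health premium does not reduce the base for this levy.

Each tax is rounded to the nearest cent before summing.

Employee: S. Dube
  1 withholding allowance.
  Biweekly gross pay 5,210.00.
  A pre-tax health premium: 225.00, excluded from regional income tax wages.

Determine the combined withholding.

Regional Income Tax: taxable = 5,210.00 − 225.00 − 1×372.00 = 4,613.00
  682.14 + 24.07% × (4,613.00 − 4,200.00) = 682.14 + 24.07% × 413.00 = 781.55
Medical Insurance Levy: 6.6% × 5,210.00 = 343.86
Total: 781.55 + 343.86 = 1,125.41

1,125.41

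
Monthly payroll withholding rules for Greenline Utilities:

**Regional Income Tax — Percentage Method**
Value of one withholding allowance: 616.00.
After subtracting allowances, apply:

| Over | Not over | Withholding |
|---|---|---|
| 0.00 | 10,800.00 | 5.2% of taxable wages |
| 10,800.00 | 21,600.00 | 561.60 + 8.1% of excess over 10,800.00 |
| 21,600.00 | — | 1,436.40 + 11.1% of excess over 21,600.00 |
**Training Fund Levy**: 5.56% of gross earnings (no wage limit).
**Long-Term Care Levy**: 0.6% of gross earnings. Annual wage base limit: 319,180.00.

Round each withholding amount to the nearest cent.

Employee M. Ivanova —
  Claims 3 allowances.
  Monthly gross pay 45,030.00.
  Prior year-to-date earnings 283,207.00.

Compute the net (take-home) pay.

38,478.49

Regional Income Tax: taxable = 45,030.00 − 3×616.00 = 43,182.00
  1,436.40 + 11.1% × (43,182.00 − 21,600.00) = 1,436.40 + 11.1% × 21,582.00 = 3,832.00
Training Fund Levy: 5.56% × 45,030.00 = 2,503.67
Long-Term Care Levy: cap 319,180.00 − YTD 283,207.00 = 35,973.00 subject; 0.6% × 35,973.00 = 215.84
Total withheld: 3,832.00 + 2,503.67 + 215.84 = 6,551.51
Net pay: 45,030.00 − 6,551.51 = 38,478.49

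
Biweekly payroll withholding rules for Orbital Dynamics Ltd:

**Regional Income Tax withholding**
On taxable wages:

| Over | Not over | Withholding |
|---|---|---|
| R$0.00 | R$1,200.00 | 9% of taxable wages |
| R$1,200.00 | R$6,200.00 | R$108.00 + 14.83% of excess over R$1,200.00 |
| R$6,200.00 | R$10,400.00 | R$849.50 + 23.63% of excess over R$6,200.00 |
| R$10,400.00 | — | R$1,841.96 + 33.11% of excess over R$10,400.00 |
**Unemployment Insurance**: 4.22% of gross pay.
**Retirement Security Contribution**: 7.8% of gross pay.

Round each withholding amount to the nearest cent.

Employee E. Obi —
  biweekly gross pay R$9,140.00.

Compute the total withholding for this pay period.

R$2,642.85

Regional Income Tax: taxable = R$9,140.00
  R$849.50 + 23.63% × (R$9,140.00 − R$6,200.00) = R$849.50 + 23.63% × R$2,940.00 = R$1,544.22
Unemployment Insurance: 4.22% × R$9,140.00 = R$385.71
Retirement Security Contribution: 7.8% × R$9,140.00 = R$712.92
Total: R$1,544.22 + R$385.71 + R$712.92 = R$2,642.85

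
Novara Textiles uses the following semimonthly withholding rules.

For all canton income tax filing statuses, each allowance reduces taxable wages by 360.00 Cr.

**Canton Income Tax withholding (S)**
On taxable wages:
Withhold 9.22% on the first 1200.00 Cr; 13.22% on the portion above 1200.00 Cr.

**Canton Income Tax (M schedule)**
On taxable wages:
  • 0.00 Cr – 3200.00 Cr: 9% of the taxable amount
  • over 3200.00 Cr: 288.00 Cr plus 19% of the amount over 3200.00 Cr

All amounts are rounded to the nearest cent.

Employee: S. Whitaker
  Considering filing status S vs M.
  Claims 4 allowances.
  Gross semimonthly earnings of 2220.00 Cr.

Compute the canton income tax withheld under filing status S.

Canton Income Tax (S): taxable = 2220.00 Cr − 4×360.00 Cr = 780.00 Cr
  9.22% × 780.00 Cr = 71.92 Cr

71.92 Cr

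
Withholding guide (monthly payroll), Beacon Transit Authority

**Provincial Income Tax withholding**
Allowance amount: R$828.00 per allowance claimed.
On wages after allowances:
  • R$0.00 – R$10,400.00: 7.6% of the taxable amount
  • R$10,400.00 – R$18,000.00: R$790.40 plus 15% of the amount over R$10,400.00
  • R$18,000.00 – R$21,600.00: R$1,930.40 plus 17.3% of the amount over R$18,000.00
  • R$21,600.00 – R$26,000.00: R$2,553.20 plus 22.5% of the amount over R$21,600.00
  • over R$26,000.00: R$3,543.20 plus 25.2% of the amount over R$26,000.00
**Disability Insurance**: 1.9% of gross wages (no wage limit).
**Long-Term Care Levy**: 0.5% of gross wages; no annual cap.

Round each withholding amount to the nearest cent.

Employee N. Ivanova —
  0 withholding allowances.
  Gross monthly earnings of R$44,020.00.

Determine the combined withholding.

Provincial Income Tax: taxable = R$44,020.00
  R$3,543.20 + 25.2% × (R$44,020.00 − R$26,000.00) = R$3,543.20 + 25.2% × R$18,020.00 = R$8,084.24
Disability Insurance: 1.9% × R$44,020.00 = R$836.38
Long-Term Care Levy: 0.5% × R$44,020.00 = R$220.10
Total: R$8,084.24 + R$836.38 + R$220.10 = R$9,140.72

R$9,140.72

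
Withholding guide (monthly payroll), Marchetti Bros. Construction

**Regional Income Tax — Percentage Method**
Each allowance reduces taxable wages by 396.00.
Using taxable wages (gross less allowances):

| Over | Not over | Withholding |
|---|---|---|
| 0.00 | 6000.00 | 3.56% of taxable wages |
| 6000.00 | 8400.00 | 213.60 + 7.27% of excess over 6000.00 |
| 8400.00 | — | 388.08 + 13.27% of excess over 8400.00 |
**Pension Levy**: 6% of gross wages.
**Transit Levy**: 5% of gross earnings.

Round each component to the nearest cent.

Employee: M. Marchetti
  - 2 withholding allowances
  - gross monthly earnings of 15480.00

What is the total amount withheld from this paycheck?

2925.30

Regional Income Tax: taxable = 15480.00 − 2×396.00 = 14688.00
  388.08 + 13.27% × (14688.00 − 8400.00) = 388.08 + 13.27% × 6288.00 = 1222.50
Pension Levy: 6% × 15480.00 = 928.80
Transit Levy: 5% × 15480.00 = 774.00
Total: 1222.50 + 928.80 + 774.00 = 2925.30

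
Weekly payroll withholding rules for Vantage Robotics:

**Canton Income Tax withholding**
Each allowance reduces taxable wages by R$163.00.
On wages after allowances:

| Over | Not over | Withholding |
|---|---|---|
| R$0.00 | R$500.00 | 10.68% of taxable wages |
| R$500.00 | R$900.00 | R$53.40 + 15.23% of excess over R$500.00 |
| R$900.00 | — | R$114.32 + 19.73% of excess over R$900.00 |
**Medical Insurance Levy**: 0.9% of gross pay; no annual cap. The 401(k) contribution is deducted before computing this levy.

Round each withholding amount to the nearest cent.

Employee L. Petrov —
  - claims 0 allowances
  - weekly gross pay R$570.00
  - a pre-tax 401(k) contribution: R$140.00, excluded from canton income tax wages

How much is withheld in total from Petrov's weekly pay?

R$49.79

Canton Income Tax: taxable = R$570.00 − R$140.00 = R$430.00
  10.68% × R$430.00 = R$45.92
Medical Insurance Levy: 0.9% × R$430.00 = R$3.87
Total: R$45.92 + R$3.87 = R$49.79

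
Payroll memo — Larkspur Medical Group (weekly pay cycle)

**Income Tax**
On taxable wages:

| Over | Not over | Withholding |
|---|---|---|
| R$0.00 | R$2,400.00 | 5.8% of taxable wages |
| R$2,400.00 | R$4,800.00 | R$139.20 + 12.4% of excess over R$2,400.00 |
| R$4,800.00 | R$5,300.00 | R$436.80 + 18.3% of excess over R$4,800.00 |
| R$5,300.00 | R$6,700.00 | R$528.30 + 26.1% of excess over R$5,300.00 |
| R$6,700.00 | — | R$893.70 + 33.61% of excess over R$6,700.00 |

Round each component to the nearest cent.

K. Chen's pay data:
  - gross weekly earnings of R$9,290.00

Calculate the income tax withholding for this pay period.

Income Tax: taxable = R$9,290.00
  R$893.70 + 33.61% × (R$9,290.00 − R$6,700.00) = R$893.70 + 33.61% × R$2,590.00 = R$1,764.20

R$1,764.20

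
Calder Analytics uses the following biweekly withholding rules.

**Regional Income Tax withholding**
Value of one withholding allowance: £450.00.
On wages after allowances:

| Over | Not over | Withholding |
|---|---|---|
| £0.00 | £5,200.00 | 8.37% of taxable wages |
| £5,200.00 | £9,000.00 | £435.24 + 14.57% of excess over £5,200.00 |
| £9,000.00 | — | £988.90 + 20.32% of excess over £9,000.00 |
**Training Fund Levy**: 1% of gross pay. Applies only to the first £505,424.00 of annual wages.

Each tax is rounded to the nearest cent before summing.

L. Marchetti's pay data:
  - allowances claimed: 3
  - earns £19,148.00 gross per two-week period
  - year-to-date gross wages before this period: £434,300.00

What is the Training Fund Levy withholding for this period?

Training Fund Levy: 1% × £19,148.00 = £191.48

£191.48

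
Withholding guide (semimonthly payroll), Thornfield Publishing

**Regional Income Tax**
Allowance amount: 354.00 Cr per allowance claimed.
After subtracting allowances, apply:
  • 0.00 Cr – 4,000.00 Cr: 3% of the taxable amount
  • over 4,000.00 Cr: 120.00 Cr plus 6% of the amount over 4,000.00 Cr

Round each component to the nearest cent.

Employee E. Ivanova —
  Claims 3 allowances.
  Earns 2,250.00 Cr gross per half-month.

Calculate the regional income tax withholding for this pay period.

35.64 Cr

Regional Income Tax: taxable = 2,250.00 Cr − 3×354.00 Cr = 1,188.00 Cr
  3% × 1,188.00 Cr = 35.64 Cr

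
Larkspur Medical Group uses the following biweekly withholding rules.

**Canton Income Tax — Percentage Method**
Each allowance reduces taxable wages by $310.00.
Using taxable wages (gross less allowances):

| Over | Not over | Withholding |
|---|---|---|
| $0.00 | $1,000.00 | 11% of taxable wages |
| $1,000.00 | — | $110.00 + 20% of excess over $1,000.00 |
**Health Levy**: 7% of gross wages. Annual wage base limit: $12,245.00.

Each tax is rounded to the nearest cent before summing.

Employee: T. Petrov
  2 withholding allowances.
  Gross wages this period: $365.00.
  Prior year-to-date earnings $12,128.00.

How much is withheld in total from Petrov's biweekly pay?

$8.19

Canton Income Tax: taxable = $365.00 − 2×$310.00 = $-255.00
  Taxable ≤ 0 → $0.00
Health Levy: cap $12,245.00 − YTD $12,128.00 = $117.00 subject; 7% × $117.00 = $8.19
Total: $0.00 + $8.19 = $8.19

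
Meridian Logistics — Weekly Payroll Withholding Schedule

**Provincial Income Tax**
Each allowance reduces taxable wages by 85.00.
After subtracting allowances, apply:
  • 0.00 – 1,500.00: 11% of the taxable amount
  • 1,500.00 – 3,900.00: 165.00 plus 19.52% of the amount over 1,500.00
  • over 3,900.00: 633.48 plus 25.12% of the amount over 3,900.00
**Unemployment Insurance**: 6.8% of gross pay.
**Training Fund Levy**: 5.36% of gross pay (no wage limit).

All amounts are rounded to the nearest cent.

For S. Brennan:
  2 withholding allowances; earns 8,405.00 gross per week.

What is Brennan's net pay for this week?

5,660.52

Provincial Income Tax: taxable = 8,405.00 − 2×85.00 = 8,235.00
  633.48 + 25.12% × (8,235.00 − 3,900.00) = 633.48 + 25.12% × 4,335.00 = 1,722.43
Unemployment Insurance: 6.8% × 8,405.00 = 571.54
Training Fund Levy: 5.36% × 8,405.00 = 450.51
Total withheld: 1,722.43 + 571.54 + 450.51 = 2,744.48
Net pay: 8,405.00 − 2,744.48 = 5,660.52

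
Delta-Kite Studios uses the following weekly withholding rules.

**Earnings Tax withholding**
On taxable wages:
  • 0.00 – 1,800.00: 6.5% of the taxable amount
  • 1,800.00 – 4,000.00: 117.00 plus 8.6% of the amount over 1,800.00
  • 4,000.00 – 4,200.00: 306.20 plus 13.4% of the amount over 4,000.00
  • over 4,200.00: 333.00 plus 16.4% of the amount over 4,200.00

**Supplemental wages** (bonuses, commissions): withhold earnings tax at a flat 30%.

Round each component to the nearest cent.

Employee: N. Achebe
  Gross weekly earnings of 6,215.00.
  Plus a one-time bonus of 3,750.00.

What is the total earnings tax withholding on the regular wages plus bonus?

Earnings Tax: taxable = 6,215.00
  333.00 + 16.4% × (6,215.00 − 4,200.00) = 333.00 + 16.4% × 2,015.00 = 663.46
Supplemental (30% flat on bonus): 30% × 3,750.00 = 1,125.00
Total earnings tax: 663.46 + 1,125.00 = 1,788.46

1,788.46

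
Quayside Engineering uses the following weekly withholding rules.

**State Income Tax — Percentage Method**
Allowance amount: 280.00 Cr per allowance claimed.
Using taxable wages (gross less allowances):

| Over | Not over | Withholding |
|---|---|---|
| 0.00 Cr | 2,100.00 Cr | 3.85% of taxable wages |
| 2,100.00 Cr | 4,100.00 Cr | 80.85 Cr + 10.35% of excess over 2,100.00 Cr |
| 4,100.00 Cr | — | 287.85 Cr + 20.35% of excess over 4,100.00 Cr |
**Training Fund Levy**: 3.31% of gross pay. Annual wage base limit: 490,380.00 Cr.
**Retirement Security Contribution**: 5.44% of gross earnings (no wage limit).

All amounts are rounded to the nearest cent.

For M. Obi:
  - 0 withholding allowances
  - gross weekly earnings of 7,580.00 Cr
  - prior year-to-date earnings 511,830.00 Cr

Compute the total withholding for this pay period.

1,408.38 Cr

State Income Tax: taxable = 7,580.00 Cr
  287.85 Cr + 20.35% × (7,580.00 Cr − 4,100.00 Cr) = 287.85 Cr + 20.35% × 3,480.00 Cr = 996.03 Cr
Training Fund Levy: YTD 511,830.00 Cr ≥ cap 490,380.00 Cr → 0.00 Cr
Retirement Security Contribution: 5.44% × 7,580.00 Cr = 412.35 Cr
Total: 996.03 Cr + 0.00 Cr + 412.35 Cr = 1,408.38 Cr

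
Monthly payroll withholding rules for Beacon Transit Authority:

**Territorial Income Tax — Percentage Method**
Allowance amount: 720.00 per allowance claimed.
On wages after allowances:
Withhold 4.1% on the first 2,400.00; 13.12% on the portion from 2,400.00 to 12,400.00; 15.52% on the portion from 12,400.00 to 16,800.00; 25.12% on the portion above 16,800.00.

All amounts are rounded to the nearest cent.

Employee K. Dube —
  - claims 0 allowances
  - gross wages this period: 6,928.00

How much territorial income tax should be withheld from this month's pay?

692.47

Territorial Income Tax: taxable = 6,928.00
  98.40 + 13.12% × (6,928.00 − 2,400.00) = 98.40 + 13.12% × 4,528.00 = 692.47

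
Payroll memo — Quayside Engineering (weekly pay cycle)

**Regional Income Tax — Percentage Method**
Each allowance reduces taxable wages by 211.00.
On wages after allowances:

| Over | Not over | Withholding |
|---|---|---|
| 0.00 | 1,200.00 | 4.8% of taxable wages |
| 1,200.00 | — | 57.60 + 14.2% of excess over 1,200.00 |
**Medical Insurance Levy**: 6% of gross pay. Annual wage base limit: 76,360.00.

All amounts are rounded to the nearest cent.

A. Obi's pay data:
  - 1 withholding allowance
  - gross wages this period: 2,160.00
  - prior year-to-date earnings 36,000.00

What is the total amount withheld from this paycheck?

Regional Income Tax: taxable = 2,160.00 − 1×211.00 = 1,949.00
  57.60 + 14.2% × (1,949.00 − 1,200.00) = 57.60 + 14.2% × 749.00 = 163.96
Medical Insurance Levy: 6% × 2,160.00 = 129.60
Total: 163.96 + 129.60 = 293.56

293.56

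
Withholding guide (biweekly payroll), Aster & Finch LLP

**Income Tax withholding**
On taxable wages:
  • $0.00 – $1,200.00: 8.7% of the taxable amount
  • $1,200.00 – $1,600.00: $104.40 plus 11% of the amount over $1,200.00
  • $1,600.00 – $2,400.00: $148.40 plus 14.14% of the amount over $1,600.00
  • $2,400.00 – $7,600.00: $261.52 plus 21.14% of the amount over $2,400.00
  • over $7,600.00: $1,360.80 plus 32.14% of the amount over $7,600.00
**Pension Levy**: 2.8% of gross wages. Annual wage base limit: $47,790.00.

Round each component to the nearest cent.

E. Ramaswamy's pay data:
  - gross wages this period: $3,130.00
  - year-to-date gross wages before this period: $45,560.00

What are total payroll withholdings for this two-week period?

Income Tax: taxable = $3,130.00
  $261.52 + 21.14% × ($3,130.00 − $2,400.00) = $261.52 + 21.14% × $730.00 = $415.84
Pension Levy: cap $47,790.00 − YTD $45,560.00 = $2,230.00 subject; 2.8% × $2,230.00 = $62.44
Total: $415.84 + $62.44 = $478.28

$478.28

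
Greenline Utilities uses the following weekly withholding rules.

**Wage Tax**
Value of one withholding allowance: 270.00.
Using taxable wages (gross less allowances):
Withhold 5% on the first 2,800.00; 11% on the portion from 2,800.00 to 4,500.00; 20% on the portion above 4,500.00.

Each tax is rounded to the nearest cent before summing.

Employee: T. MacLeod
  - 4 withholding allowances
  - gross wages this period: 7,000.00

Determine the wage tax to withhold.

Wage Tax: taxable = 7,000.00 − 4×270.00 = 5,920.00
  327.00 + 20% × (5,920.00 − 4,500.00) = 327.00 + 20% × 1,420.00 = 611.00

611.00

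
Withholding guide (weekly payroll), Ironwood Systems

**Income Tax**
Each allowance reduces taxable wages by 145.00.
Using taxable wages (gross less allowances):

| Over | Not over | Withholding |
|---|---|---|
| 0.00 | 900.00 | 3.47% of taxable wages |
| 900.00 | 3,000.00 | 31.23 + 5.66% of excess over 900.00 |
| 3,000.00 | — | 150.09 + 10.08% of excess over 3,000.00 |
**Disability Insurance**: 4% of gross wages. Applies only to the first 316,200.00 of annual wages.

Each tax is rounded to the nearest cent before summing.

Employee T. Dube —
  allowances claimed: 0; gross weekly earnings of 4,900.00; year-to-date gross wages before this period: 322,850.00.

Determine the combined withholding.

341.61

Income Tax: taxable = 4,900.00
  150.09 + 10.08% × (4,900.00 − 3,000.00) = 150.09 + 10.08% × 1,900.00 = 341.61
Disability Insurance: YTD 322,850.00 ≥ cap 316,200.00 → 0.00
Total: 341.61 + 0.00 = 341.61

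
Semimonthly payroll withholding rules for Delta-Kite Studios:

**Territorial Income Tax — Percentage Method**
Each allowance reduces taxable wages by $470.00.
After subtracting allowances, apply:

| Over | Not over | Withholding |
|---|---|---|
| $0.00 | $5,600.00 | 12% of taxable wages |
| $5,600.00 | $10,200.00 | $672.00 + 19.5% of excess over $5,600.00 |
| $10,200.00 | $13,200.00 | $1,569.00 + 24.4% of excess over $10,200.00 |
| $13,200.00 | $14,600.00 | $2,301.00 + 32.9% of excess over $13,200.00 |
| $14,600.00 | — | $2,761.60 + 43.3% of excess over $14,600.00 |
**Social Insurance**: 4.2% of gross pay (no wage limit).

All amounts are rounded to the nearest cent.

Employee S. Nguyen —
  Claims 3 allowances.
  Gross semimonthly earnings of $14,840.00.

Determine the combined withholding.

Territorial Income Tax: taxable = $14,840.00 − 3×$470.00 = $13,430.00
  $2,301.00 + 32.9% × ($13,430.00 − $13,200.00) = $2,301.00 + 32.9% × $230.00 = $2,376.67
Social Insurance: 4.2% × $14,840.00 = $623.28
Total: $2,376.67 + $623.28 = $2,999.95

$2,999.95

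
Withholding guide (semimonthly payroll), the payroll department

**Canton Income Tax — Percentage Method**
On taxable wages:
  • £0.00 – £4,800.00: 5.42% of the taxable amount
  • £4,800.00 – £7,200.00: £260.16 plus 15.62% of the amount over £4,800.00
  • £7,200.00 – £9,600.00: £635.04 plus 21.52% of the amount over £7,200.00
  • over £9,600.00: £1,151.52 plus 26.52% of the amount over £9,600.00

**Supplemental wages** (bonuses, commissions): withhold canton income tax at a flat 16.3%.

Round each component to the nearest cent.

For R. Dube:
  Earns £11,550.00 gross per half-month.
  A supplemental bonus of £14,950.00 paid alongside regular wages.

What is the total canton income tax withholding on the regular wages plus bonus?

Canton Income Tax: taxable = £11,550.00
  £1,151.52 + 26.52% × (£11,550.00 − £9,600.00) = £1,151.52 + 26.52% × £1,950.00 = £1,668.66
Supplemental (16.3% flat on bonus): 16.3% × £14,950.00 = £2,436.85
Total canton income tax: £1,668.66 + £2,436.85 = £4,105.51

£4,105.51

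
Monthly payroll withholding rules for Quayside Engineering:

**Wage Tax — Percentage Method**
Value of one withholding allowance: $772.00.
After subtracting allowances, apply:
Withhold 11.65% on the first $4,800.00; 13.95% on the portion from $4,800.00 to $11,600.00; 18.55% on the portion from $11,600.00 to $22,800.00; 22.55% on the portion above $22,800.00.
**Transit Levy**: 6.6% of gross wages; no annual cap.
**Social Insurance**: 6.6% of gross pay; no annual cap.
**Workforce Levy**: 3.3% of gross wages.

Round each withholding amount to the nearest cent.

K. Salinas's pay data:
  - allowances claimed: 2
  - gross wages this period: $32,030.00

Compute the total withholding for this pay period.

$10,603.54

Wage Tax: taxable = $32,030.00 − 2×$772.00 = $30,486.00
  $3,585.40 + 22.55% × ($30,486.00 − $22,800.00) = $3,585.40 + 22.55% × $7,686.00 = $5,318.59
Transit Levy: 6.6% × $32,030.00 = $2,113.98
Social Insurance: 6.6% × $32,030.00 = $2,113.98
Workforce Levy: 3.3% × $32,030.00 = $1,056.99
Total: $5,318.59 + $2,113.98 + $2,113.98 + $1,056.99 = $10,603.54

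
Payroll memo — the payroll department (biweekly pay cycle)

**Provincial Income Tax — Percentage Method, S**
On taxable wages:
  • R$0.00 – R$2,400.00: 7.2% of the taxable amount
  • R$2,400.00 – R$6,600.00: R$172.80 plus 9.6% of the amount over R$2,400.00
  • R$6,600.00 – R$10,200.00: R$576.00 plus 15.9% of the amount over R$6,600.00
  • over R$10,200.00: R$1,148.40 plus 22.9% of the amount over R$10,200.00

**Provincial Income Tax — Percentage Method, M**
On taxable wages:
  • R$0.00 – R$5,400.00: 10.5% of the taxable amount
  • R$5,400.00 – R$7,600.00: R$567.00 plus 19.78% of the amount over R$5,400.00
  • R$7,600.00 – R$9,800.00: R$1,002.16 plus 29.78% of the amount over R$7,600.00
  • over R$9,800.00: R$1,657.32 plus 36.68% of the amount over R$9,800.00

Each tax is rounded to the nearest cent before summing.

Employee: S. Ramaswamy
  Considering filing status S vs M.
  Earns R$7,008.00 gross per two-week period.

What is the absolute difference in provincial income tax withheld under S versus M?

R$244.19

Provincial Income Tax (S): taxable = R$7,008.00
  R$576.00 + 15.9% × (R$7,008.00 − R$6,600.00) = R$576.00 + 15.9% × R$408.00 = R$640.87
Provincial Income Tax (M): taxable = R$7,008.00
  R$567.00 + 19.78% × (R$7,008.00 − R$5,400.00) = R$567.00 + 19.78% × R$1,608.00 = R$885.06
Difference: |R$640.87 − R$885.06| = R$244.19 (higher under M)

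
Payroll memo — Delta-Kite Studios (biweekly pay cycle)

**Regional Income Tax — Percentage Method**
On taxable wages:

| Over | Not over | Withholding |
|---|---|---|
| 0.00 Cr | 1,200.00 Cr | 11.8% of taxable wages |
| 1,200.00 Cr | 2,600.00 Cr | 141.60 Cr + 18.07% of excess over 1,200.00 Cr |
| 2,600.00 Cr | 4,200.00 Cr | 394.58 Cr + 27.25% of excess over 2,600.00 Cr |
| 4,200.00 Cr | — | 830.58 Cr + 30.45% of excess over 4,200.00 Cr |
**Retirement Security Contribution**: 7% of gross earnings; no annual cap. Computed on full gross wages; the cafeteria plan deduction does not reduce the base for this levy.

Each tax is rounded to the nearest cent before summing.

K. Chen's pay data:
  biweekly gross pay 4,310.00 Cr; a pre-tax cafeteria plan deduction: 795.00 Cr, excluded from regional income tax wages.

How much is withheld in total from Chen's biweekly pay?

Regional Income Tax: taxable = 4,310.00 Cr − 795.00 Cr = 3,515.00 Cr
  394.58 Cr + 27.25% × (3,515.00 Cr − 2,600.00 Cr) = 394.58 Cr + 27.25% × 915.00 Cr = 643.92 Cr
Retirement Security Contribution: 7% × 4,310.00 Cr = 301.70 Cr
Total: 643.92 Cr + 301.70 Cr = 945.62 Cr

945.62 Cr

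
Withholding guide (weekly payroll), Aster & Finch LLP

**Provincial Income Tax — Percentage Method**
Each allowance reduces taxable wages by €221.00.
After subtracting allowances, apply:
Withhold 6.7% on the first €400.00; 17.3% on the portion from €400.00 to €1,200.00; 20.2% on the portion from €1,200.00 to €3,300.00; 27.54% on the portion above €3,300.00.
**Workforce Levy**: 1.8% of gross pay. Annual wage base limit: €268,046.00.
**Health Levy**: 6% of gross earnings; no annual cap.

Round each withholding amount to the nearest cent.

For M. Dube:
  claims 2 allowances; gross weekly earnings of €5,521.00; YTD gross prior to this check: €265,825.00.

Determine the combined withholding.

€1,450.58

Provincial Income Tax: taxable = €5,521.00 − 2×€221.00 = €5,079.00
  €589.40 + 27.54% × (€5,079.00 − €3,300.00) = €589.40 + 27.54% × €1,779.00 = €1,079.34
Workforce Levy: cap €268,046.00 − YTD €265,825.00 = €2,221.00 subject; 1.8% × €2,221.00 = €39.98
Health Levy: 6% × €5,521.00 = €331.26
Total: €1,079.34 + €39.98 + €331.26 = €1,450.58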